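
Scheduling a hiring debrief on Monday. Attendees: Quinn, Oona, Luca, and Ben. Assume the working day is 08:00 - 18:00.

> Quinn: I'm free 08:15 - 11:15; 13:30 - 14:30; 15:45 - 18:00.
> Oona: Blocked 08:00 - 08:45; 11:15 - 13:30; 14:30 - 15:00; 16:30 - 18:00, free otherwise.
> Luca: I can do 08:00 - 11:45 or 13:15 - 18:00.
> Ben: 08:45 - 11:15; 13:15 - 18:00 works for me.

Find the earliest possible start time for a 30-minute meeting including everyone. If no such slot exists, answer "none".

Quinn free: 08:15-11:15, 13:30-14:30, 15:45-18:00.
Oona free: 08:45-11:15, 13:30-14:30, 15:00-16:30 (invert busy blocks within the working day).
Luca free: 08:00-11:45, 13:15-18:00.
Ben free: 08:45-11:15, 13:15-18:00.
Quinn ∩ Oona: 08:45-11:15, 13:30-14:30, 15:45-16:30.
Quinn ∩ Oona ∩ Luca: 08:45-11:15, 13:30-14:30, 15:45-16:30.
Quinn ∩ Oona ∩ Luca ∩ Ben: 08:45-11:15, 13:30-14:30, 15:45-16:30.
The first common window of at least 30 minutes is 08:45-11:15, so the earliest start is 08:45.

08:45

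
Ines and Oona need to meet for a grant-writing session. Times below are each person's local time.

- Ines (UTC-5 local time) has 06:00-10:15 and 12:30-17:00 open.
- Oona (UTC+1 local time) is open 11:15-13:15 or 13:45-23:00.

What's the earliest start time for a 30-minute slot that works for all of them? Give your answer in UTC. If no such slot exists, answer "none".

11:00

Ines in UTC: 11:00-15:15, 17:30-22:00 (add 5h to convert from UTC-5).
Oona in UTC: 10:15-12:15, 12:45-22:00 (subtract 1h to convert from UTC+1).
Ines ∩ Oona: 11:00-12:15, 12:45-15:15, 17:30-22:00.
The first common window of at least 30 minutes is 11:00-12:15, so the earliest start is 11:00.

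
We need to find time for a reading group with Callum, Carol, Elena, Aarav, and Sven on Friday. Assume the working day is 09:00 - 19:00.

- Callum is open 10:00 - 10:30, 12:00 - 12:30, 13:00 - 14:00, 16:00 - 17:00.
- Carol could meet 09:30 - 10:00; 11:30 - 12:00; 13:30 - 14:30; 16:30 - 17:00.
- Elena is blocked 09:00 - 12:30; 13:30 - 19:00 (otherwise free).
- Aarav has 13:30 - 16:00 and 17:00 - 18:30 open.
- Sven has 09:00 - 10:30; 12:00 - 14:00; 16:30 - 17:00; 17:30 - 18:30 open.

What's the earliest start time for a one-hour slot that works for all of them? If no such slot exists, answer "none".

Callum free: 10:00-10:30, 12:00-12:30, 13:00-14:00, 16:00-17:00.
Carol free: 09:30-10:00, 11:30-12:00, 13:30-14:30, 16:30-17:00.
Elena free: 12:30-13:30 (invert busy blocks within the working day).
Aarav free: 13:30-16:00, 17:00-18:30.
Sven free: 09:00-10:30, 12:00-14:00, 16:30-17:00, 17:30-18:30.
Callum ∩ Carol: 13:30-14:00, 16:30-17:00.
Callum ∩ Carol ∩ Elena: ∅.
Callum ∩ Carol ∩ Elena ∩ Aarav: ∅.
Callum ∩ Carol ∩ Elena ∩ Aarav ∩ Sven: ∅.
There is no time when everyone is free.
No common window is at least 60 minutes long.

none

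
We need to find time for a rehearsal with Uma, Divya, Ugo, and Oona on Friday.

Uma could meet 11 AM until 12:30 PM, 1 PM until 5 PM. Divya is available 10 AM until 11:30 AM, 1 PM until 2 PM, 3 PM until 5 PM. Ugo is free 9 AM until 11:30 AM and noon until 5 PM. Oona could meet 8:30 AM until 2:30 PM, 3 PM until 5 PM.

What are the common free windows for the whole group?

11:00-11:30, 13:00-14:00, 15:00-17:00

Uma ∩ Divya: 11:00-11:30, 13:00-14:00, 15:00-17:00.
Uma ∩ Divya ∩ Ugo: 11:00-11:30, 13:00-14:00, 15:00-17:00.
Uma ∩ Divya ∩ Ugo ∩ Oona: 11:00-11:30, 13:00-14:00, 15:00-17:00.
So the common availability across everyone is 11:00-11:30, 13:00-14:00, 15:00-17:00.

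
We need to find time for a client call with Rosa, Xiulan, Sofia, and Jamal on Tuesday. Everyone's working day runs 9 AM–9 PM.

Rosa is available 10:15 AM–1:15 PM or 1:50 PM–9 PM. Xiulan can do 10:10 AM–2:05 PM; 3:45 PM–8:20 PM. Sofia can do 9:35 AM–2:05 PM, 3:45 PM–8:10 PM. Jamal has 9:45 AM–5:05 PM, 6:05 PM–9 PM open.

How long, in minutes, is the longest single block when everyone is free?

180

Rosa ∩ Xiulan: 10:15-13:15, 13:50-14:05, 15:45-20:20.
Rosa ∩ Xiulan ∩ Sofia: 10:15-13:15, 13:50-14:05, 15:45-20:10.
Rosa ∩ Xiulan ∩ Sofia ∩ Jamal: 10:15-13:15, 13:50-14:05, 15:45-17:05, 18:05-20:10.
The longest is 10:15-13:15 at 180 minutes.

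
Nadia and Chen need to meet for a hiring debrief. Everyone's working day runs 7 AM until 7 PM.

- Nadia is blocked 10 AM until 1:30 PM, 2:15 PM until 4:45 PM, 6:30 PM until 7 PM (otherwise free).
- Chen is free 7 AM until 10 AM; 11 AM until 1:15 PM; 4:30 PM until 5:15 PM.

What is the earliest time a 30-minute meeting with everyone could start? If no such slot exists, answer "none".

Nadia free: 07:00-10:00, 13:30-14:15, 16:45-18:30 (invert busy blocks within the working day).
Chen free: 07:00-10:00, 11:00-13:15, 16:30-17:15.
Nadia ∩ Chen: 07:00-10:00, 16:45-17:15.
The first common window of at least 30 minutes is 07:00-10:00, so the earliest start is 07:00.

07:00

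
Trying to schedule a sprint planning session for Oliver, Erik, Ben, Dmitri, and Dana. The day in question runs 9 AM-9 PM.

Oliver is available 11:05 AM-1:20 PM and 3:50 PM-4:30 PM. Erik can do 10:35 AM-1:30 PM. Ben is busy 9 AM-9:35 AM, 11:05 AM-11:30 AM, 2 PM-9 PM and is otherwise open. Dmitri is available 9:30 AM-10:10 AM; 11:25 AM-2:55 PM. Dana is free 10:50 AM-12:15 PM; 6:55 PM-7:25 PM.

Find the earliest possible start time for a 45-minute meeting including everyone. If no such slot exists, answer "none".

Oliver free: 11:05-13:20, 15:50-16:30.
Erik free: 10:35-13:30.
Ben free: 09:35-11:05, 11:30-14:00 (invert busy blocks within the working day).
Dmitri free: 09:30-10:10, 11:25-14:55.
Dana free: 10:50-12:15, 18:55-19:25.
Oliver ∩ Erik: 11:05-13:20.
Oliver ∩ Erik ∩ Ben: 11:30-13:20.
Oliver ∩ Erik ∩ Ben ∩ Dmitri: 11:30-13:20.
Oliver ∩ Erik ∩ Ben ∩ Dmitri ∩ Dana: 11:30-12:15.
The first common window of at least 45 minutes is 11:30-12:15, so the earliest start is 11:30.

11:30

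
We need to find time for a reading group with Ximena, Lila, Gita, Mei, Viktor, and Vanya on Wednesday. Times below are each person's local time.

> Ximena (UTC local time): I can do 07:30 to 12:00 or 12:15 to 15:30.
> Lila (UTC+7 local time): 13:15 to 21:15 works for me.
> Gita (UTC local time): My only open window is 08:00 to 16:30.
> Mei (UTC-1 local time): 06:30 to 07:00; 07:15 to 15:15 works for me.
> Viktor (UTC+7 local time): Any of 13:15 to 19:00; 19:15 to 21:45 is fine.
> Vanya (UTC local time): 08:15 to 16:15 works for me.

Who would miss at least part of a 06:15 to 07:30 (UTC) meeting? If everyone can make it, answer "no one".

Ximena in UTC: 07:30-12:00, 12:15-15:30.
Lila in UTC: 06:15-14:15 (subtract 7h to convert from UTC+7).
Gita in UTC: 08:00-16:30.
Mei in UTC: 07:30-08:00, 08:15-16:15 (add 1h to convert from UTC-1).
Viktor in UTC: 06:15-12:00, 12:15-14:45 (subtract 7h to convert from UTC+7).
Vanya in UTC: 08:15-16:15.
Ximena: not fully free for 06:15-07:30. Lila: free for 06:15-07:30. Gita: not fully free for 06:15-07:30. Mei: not fully free for 06:15-07:30. Viktor: free for 06:15-07:30. Vanya: not fully free for 06:15-07:30.

Gita, Mei, Vanya, Ximena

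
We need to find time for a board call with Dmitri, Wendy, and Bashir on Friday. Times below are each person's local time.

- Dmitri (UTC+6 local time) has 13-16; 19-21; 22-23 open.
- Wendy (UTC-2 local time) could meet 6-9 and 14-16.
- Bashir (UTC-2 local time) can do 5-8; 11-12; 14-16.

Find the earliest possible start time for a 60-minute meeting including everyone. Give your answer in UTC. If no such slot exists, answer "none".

Dmitri in UTC: 07:00-10:00, 13:00-15:00, 16:00-17:00 (subtract 6h to convert from UTC+6).
Wendy in UTC: 08:00-11:00, 16:00-18:00 (add 2h to convert from UTC-2).
Bashir in UTC: 07:00-10:00, 13:00-14:00, 16:00-18:00 (add 2h to convert from UTC-2).
Dmitri ∩ Wendy: 08:00-10:00, 16:00-17:00.
Dmitri ∩ Wendy ∩ Bashir: 08:00-10:00, 16:00-17:00.
The first common window of at least 60 minutes is 08:00-10:00, so the earliest start is 08:00.

08:00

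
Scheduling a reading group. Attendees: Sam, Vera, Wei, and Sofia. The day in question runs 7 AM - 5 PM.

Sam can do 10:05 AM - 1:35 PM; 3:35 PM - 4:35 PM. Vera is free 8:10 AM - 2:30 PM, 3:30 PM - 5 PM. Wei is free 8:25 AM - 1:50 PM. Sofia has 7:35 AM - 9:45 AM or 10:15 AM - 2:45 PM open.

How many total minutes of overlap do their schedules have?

Sam ∩ Vera: 10:05-13:35, 15:35-16:35.
Sam ∩ Vera ∩ Wei: 10:05-13:35.
Sam ∩ Vera ∩ Wei ∩ Sofia: 10:15-13:35.
That's a single block of 200 minutes.

200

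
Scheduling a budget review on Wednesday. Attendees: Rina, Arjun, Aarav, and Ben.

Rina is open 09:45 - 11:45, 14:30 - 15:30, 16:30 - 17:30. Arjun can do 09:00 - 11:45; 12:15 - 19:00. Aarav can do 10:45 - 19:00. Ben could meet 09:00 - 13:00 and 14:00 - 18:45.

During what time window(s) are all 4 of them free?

10:45-11:45, 14:30-15:30, 16:30-17:30

Rina ∩ Arjun: 09:45-11:45, 14:30-15:30, 16:30-17:30.
Rina ∩ Arjun ∩ Aarav: 10:45-11:45, 14:30-15:30, 16:30-17:30.
Rina ∩ Arjun ∩ Aarav ∩ Ben: 10:45-11:45, 14:30-15:30, 16:30-17:30.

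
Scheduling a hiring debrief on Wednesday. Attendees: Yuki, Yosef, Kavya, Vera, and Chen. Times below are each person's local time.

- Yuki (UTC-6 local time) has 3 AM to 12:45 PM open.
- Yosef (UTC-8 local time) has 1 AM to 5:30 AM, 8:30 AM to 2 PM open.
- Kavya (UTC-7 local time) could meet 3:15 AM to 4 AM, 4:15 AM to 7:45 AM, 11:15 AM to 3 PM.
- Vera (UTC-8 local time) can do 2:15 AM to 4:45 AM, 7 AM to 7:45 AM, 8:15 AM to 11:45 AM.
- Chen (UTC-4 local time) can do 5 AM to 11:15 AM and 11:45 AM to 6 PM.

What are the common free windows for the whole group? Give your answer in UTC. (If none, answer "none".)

10:15-11:00, 11:15-12:45, 18:15-18:45

Yuki in UTC: 09:00-18:45 (add 6h to convert from UTC-6).
Yosef in UTC: 09:00-13:30, 16:30-22:00 (add 8h to convert from UTC-8).
Kavya in UTC: 10:15-11:00, 11:15-14:45, 18:15-22:00 (add 7h to convert from UTC-7).
Vera in UTC: 10:15-12:45, 15:00-15:45, 16:15-19:45 (add 8h to convert from UTC-8).
Chen in UTC: 09:00-15:15, 15:45-22:00 (add 4h to convert from UTC-4).
Yuki ∩ Yosef: 09:00-13:30, 16:30-18:45.
Yuki ∩ Yosef ∩ Kavya: 10:15-11:00, 11:15-13:30, 18:15-18:45.
Yuki ∩ Yosef ∩ Kavya ∩ Vera: 10:15-11:00, 11:15-12:45, 18:15-18:45.
Yuki ∩ Yosef ∩ Kavya ∩ Vera ∩ Chen: 10:15-11:00, 11:15-12:45, 18:15-18:45.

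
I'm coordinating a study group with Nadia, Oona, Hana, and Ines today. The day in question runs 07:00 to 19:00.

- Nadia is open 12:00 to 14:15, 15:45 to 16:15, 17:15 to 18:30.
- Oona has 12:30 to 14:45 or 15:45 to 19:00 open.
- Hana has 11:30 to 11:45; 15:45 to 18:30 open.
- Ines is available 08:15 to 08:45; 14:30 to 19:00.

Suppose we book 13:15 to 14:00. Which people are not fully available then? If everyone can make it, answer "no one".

Nadia: free for 13:15-14:00. Oona: free for 13:15-14:00. Hana: not fully free for 13:15-14:00. Ines: not fully free for 13:15-14:00.

Hana, Ines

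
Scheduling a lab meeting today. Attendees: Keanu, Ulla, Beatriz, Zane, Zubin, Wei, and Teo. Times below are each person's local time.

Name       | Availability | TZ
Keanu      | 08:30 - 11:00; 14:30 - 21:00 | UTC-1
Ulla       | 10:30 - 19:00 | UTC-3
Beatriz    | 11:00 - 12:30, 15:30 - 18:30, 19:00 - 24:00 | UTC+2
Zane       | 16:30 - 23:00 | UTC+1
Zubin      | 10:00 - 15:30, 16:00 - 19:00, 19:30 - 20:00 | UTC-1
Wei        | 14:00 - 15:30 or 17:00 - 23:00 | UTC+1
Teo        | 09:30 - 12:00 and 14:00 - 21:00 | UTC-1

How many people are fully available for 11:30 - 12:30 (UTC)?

2

Keanu in UTC: 09:30-12:00, 15:30-22:00 (add 1h to convert from UTC-1).
Ulla in UTC: 13:30-22:00 (add 3h to convert from UTC-3).
Beatriz in UTC: 09:00-10:30, 13:30-16:30, 17:00-22:00 (subtract 2h to convert from UTC+2).
Zane in UTC: 15:30-22:00 (subtract 1h to convert from UTC+1).
Zubin in UTC: 11:00-16:30, 17:00-20:00, 20:30-21:00 (add 1h to convert from UTC-1).
Wei in UTC: 13:00-14:30, 16:00-22:00 (subtract 1h to convert from UTC+1).
Teo in UTC: 10:30-13:00, 15:00-22:00 (add 1h to convert from UTC-1).
Zubin and Teo can make the full 11:30-12:30 slot — that's 2.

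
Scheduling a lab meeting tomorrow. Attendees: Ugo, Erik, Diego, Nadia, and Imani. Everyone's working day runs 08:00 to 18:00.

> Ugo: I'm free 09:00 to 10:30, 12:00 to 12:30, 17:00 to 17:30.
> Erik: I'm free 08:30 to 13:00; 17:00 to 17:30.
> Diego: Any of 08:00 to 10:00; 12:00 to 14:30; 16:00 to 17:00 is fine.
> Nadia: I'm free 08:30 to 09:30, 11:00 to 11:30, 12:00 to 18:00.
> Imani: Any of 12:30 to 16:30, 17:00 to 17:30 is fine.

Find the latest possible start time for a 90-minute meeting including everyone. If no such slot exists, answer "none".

none

Ugo ∩ Erik: 09:00-10:30, 12:00-12:30, 17:00-17:30.
Ugo ∩ Erik ∩ Diego: 09:00-10:00, 12:00-12:30.
Ugo ∩ Erik ∩ Diego ∩ Nadia: 09:00-09:30, 12:00-12:30.
Ugo ∩ Erik ∩ Diego ∩ Nadia ∩ Imani: ∅.
There is no time when everyone is free.
No common window is at least 90 minutes long.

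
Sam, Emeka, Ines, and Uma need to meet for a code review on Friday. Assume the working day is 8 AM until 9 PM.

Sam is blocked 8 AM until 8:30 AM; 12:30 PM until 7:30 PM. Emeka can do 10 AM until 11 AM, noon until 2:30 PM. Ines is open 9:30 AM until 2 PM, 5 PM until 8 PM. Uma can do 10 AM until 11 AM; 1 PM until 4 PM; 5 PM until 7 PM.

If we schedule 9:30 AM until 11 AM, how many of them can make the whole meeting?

2

Sam free: 08:30-12:30, 19:30-21:00 (invert busy blocks within the working day).
Emeka free: 10:00-11:00, 12:00-14:30.
Ines free: 09:30-14:00, 17:00-20:00.
Uma free: 10:00-11:00, 13:00-16:00, 17:00-19:00.
Sam and Ines can make the full 09:30-11:00 slot — that's 2.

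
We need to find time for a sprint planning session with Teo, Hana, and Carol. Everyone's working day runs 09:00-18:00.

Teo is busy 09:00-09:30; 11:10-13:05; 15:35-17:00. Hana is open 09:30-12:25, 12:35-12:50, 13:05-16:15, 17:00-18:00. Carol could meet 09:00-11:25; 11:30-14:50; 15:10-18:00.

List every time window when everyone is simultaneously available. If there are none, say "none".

Teo free: 09:30-11:10, 13:05-15:35, 17:00-18:00 (invert busy blocks within the working day).
Hana free: 09:30-12:25, 12:35-12:50, 13:05-16:15, 17:00-18:00.
Carol free: 09:00-11:25, 11:30-14:50, 15:10-18:00.
Teo ∩ Hana: 09:30-11:10, 13:05-15:35, 17:00-18:00.
Teo ∩ Hana ∩ Carol: 09:30-11:10, 13:05-14:50, 15:10-15:35, 17:00-18:00.
Those are the intersection windows.

09:30-11:10, 13:05-14:50, 15:10-15:35, 17:00-18:00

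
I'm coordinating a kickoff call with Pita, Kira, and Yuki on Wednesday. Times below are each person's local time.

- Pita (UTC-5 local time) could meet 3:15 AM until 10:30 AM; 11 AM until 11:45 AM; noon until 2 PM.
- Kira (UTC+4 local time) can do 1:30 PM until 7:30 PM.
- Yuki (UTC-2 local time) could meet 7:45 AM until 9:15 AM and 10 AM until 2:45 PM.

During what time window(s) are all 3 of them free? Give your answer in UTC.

09:45-11:15, 12:00-15:30

Pita in UTC: 08:15-15:30, 16:00-16:45, 17:00-19:00 (add 5h to convert from UTC-5).
Kira in UTC: 09:30-15:30 (subtract 4h to convert from UTC+4).
Yuki in UTC: 09:45-11:15, 12:00-16:45 (add 2h to convert from UTC-2).
Pita ∩ Kira: 09:30-15:30.
Pita ∩ Kira ∩ Yuki: 09:45-11:15, 12:00-15:30.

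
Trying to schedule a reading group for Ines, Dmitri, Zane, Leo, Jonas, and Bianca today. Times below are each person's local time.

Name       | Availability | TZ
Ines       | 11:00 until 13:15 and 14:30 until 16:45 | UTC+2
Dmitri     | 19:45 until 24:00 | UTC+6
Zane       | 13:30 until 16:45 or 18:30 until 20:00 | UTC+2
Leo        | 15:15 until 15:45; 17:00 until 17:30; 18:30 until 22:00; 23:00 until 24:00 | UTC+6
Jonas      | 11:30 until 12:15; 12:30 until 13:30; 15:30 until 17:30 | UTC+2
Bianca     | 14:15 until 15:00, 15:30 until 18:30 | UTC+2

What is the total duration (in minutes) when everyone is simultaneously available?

60

Ines in UTC: 09:00-11:15, 12:30-14:45 (subtract 2h to convert from UTC+2).
Dmitri in UTC: 13:45-18:00 (subtract 6h to convert from UTC+6).
Zane in UTC: 11:30-14:45, 16:30-18:00 (subtract 2h to convert from UTC+2).
Leo in UTC: 09:15-09:45, 11:00-11:30, 12:30-16:00, 17:00-18:00 (subtract 6h to convert from UTC+6).
Jonas in UTC: 09:30-10:15, 10:30-11:30, 13:30-15:30 (subtract 2h to convert from UTC+2).
Bianca in UTC: 12:15-13:00, 13:30-16:30 (subtract 2h to convert from UTC+2).
Ines ∩ Dmitri: 13:45-14:45.
Ines ∩ Dmitri ∩ Zane: 13:45-14:45.
Ines ∩ Dmitri ∩ Zane ∩ Leo: 13:45-14:45.
Ines ∩ Dmitri ∩ Zane ∩ Leo ∩ Jonas: 13:45-14:45.
Ines ∩ Dmitri ∩ Zane ∩ Leo ∩ Jonas ∩ Bianca: 13:45-14:45.
That's a single block of 60 minutes.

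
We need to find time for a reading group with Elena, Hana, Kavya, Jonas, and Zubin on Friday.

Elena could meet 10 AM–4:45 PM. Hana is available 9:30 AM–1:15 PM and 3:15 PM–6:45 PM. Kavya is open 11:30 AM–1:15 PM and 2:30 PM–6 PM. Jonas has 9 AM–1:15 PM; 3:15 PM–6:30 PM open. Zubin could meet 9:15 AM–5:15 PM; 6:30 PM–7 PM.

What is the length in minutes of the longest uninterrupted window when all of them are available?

105

Elena ∩ Hana: 10:00-13:15, 15:15-16:45.
Elena ∩ Hana ∩ Kavya: 11:30-13:15, 15:15-16:45.
Elena ∩ Hana ∩ Kavya ∩ Jonas: 11:30-13:15, 15:15-16:45.
Elena ∩ Hana ∩ Kavya ∩ Jonas ∩ Zubin: 11:30-13:15, 15:15-16:45.
So the common availability across everyone is 11:30-13:15, 15:15-16:45.
The longest is 11:30-13:15 at 105 minutes.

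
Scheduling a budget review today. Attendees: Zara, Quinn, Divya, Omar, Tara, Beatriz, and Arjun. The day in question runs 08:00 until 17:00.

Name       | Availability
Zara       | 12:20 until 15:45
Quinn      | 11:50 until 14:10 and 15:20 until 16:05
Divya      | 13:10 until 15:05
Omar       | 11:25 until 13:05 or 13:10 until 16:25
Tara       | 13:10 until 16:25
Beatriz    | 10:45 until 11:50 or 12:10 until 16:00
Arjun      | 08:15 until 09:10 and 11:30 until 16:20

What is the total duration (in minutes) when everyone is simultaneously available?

60

Zara ∩ Quinn: 12:20-14:10, 15:20-15:45.
Zara ∩ Quinn ∩ Divya: 13:10-14:10.
Zara ∩ Quinn ∩ Divya ∩ Omar: 13:10-14:10.
Zara ∩ Quinn ∩ Divya ∩ Omar ∩ Tara: 13:10-14:10.
Zara ∩ Quinn ∩ Divya ∩ Omar ∩ Tara ∩ Beatriz: 13:10-14:10.
Zara ∩ Quinn ∩ Divya ∩ Omar ∩ Tara ∩ Beatriz ∩ Arjun: 13:10-14:10.
That's a single block of 60 minutes.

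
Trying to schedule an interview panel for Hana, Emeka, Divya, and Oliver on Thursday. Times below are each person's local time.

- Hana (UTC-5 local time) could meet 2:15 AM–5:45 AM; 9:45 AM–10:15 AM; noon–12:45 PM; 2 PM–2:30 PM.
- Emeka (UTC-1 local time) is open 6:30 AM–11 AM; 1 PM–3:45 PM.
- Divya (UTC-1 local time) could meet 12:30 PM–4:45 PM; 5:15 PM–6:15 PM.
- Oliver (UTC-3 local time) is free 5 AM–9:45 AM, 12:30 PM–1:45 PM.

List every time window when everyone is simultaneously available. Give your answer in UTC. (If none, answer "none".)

Hana in UTC: 07:15-10:45, 14:45-15:15, 17:00-17:45, 19:00-19:30 (add 5h to convert from UTC-5).
Emeka in UTC: 07:30-12:00, 14:00-16:45 (add 1h to convert from UTC-1).
Divya in UTC: 13:30-17:45, 18:15-19:15 (add 1h to convert from UTC-1).
Oliver in UTC: 08:00-12:45, 15:30-16:45 (add 3h to convert from UTC-3).
Hana ∩ Emeka: 07:30-10:45, 14:45-15:15.
Hana ∩ Emeka ∩ Divya: 14:45-15:15.
Hana ∩ Emeka ∩ Divya ∩ Oliver: ∅.
There is no time when everyone is free.

none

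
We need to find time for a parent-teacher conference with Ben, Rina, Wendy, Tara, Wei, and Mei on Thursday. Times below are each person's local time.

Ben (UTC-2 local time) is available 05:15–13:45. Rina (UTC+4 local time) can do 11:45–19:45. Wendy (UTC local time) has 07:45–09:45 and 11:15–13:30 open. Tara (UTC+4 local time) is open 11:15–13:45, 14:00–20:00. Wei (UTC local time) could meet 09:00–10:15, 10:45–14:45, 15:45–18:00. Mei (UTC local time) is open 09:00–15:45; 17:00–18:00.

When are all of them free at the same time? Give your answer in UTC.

Ben in UTC: 07:15-15:45 (add 2h to convert from UTC-2).
Rina in UTC: 07:45-15:45 (subtract 4h to convert from UTC+4).
Wendy in UTC: 07:45-09:45, 11:15-13:30.
Tara in UTC: 07:15-09:45, 10:00-16:00 (subtract 4h to convert from UTC+4).
Wei in UTC: 09:00-10:15, 10:45-14:45, 15:45-18:00.
Mei in UTC: 09:00-15:45, 17:00-18:00.
Ben ∩ Rina: 07:45-15:45.
Ben ∩ Rina ∩ Wendy: 07:45-09:45, 11:15-13:30.
Ben ∩ Rina ∩ Wendy ∩ Tara: 07:45-09:45, 11:15-13:30.
Ben ∩ Rina ∩ Wendy ∩ Tara ∩ Wei: 09:00-09:45, 11:15-13:30.
Ben ∩ Rina ∩ Wendy ∩ Tara ∩ Wei ∩ Mei: 09:00-09:45, 11:15-13:30.
So the common availability across everyone is 09:00-09:45, 11:15-13:30.

09:00-09:45, 11:15-13:30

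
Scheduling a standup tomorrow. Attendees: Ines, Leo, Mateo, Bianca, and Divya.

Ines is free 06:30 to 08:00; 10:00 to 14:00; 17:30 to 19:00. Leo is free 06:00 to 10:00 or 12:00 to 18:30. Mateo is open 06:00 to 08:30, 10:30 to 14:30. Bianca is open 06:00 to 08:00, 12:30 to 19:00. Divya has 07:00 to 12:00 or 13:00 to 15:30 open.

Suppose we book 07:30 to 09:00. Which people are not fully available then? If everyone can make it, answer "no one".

Ines: not fully free for 07:30-09:00. Leo: free for 07:30-09:00. Mateo: not fully free for 07:30-09:00. Bianca: not fully free for 07:30-09:00. Divya: free for 07:30-09:00.

Bianca, Ines, Mateo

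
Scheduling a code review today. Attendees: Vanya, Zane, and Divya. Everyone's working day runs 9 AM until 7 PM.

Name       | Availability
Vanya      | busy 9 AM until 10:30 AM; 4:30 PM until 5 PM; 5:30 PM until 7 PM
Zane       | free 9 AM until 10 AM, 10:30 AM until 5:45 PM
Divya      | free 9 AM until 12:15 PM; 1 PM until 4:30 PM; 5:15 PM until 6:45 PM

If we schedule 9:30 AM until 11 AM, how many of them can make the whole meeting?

1

Vanya free: 10:30-16:30, 17:00-17:30 (invert busy blocks within the working day).
Zane free: 09:00-10:00, 10:30-17:45.
Divya free: 09:00-12:15, 13:00-16:30, 17:15-18:45.
Divya can make the full 09:30-11:00 slot — that's 1.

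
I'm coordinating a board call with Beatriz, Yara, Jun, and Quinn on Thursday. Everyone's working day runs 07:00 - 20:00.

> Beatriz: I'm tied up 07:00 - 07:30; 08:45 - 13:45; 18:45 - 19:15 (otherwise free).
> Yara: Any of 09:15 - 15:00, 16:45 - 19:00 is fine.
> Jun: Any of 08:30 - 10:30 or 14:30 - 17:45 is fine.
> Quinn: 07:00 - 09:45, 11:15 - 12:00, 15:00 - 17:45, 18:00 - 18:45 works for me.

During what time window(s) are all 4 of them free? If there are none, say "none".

16:45-17:45

Beatriz free: 07:30-08:45, 13:45-18:45, 19:15-20:00 (invert busy blocks within the working day).
Yara free: 09:15-15:00, 16:45-19:00.
Jun free: 08:30-10:30, 14:30-17:45.
Quinn free: 07:00-09:45, 11:15-12:00, 15:00-17:45, 18:00-18:45.
Beatriz ∩ Yara: 13:45-15:00, 16:45-18:45.
Beatriz ∩ Yara ∩ Jun: 14:30-15:00, 16:45-17:45.
Beatriz ∩ Yara ∩ Jun ∩ Quinn: 16:45-17:45.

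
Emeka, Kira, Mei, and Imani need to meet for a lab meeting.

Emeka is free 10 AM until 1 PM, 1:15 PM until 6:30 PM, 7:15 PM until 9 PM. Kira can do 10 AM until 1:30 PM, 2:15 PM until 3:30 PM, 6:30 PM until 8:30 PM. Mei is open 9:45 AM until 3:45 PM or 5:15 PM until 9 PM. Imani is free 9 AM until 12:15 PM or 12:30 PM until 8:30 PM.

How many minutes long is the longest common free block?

Emeka ∩ Kira: 10:00-13:00, 13:15-13:30, 14:15-15:30, 19:15-20:30.
Emeka ∩ Kira ∩ Mei: 10:00-13:00, 13:15-13:30, 14:15-15:30, 19:15-20:30.
Emeka ∩ Kira ∩ Mei ∩ Imani: 10:00-12:15, 12:30-13:00, 13:15-13:30, 14:15-15:30, 19:15-20:30.
The longest is 10:00-12:15 at 135 minutes.

135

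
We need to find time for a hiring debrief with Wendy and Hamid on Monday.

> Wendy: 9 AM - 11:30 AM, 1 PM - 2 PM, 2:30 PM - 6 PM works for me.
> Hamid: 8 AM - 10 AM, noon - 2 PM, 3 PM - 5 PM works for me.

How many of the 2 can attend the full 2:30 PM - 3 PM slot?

Wendy can make the full 14:30-15:00 slot — that's 1.

1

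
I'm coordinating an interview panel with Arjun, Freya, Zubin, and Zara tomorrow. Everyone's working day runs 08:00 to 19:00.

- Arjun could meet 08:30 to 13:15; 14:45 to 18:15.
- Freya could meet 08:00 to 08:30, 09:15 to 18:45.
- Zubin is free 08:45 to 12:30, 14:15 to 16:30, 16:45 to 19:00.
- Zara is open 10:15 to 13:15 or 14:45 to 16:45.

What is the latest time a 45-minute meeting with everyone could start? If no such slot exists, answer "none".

Arjun ∩ Freya: 09:15-13:15, 14:45-18:15.
Arjun ∩ Freya ∩ Zubin: 09:15-12:30, 14:45-16:30, 16:45-18:15.
Arjun ∩ Freya ∩ Zubin ∩ Zara: 10:15-12:30, 14:45-16:30.
Those are the intersection windows.
The last common window of at least 45 minutes is 14:45-16:30; a 45-minute meeting can start as late as 15:45 and still end by 16:30.

15:45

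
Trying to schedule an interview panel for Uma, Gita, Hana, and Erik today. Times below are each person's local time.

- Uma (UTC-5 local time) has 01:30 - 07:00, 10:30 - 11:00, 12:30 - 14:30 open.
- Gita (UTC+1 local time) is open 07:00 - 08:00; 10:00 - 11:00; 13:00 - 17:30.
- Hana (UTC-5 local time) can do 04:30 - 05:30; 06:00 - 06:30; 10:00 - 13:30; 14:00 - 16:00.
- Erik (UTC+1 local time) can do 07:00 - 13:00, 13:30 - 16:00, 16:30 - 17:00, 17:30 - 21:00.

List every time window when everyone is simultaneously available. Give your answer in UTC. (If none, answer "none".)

09:30-10:00, 15:30-16:00

Uma in UTC: 06:30-12:00, 15:30-16:00, 17:30-19:30 (add 5h to convert from UTC-5).
Gita in UTC: 06:00-07:00, 09:00-10:00, 12:00-16:30 (subtract 1h to convert from UTC+1).
Hana in UTC: 09:30-10:30, 11:00-11:30, 15:00-18:30, 19:00-21:00 (add 5h to convert from UTC-5).
Erik in UTC: 06:00-12:00, 12:30-15:00, 15:30-16:00, 16:30-20:00 (subtract 1h to convert from UTC+1).
Uma ∩ Gita: 06:30-07:00, 09:00-10:00, 15:30-16:00.
Uma ∩ Gita ∩ Hana: 09:30-10:00, 15:30-16:00.
Uma ∩ Gita ∩ Hana ∩ Erik: 09:30-10:00, 15:30-16:00.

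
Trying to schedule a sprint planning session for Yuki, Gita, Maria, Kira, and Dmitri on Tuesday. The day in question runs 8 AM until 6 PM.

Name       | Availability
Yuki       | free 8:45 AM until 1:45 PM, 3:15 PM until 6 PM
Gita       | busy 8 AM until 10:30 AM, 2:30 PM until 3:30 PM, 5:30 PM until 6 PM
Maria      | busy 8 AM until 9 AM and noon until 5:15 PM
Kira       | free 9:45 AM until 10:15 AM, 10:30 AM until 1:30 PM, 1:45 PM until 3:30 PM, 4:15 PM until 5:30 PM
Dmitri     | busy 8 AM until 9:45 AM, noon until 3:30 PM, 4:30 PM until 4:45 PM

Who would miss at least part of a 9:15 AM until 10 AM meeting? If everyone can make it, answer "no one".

Yuki free: 08:45-13:45, 15:15-18:00.
Gita free: 10:30-14:30, 15:30-17:30 (invert busy blocks within the working day).
Maria free: 09:00-12:00, 17:15-18:00 (invert busy blocks within the working day).
Kira free: 09:45-10:15, 10:30-13:30, 13:45-15:30, 16:15-17:30.
Dmitri free: 09:45-12:00, 15:30-16:30, 16:45-18:00 (invert busy blocks within the working day).
Yuki: free for 09:15-10:00. Gita: not fully free for 09:15-10:00. Maria: free for 09:15-10:00. Kira: not fully free for 09:15-10:00. Dmitri: not fully free for 09:15-10:00.

Dmitri, Gita, Kira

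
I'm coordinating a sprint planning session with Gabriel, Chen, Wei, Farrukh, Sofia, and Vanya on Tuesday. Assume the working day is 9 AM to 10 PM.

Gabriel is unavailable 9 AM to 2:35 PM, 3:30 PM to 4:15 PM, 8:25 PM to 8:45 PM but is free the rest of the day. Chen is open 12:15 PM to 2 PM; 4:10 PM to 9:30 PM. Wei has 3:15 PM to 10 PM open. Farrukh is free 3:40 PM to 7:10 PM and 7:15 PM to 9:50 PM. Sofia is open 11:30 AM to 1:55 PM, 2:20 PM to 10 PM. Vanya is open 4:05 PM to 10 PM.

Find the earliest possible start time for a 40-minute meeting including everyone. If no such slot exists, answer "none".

Gabriel free: 14:35-15:30, 16:15-20:25, 20:45-22:00 (invert busy blocks within the working day).
Chen free: 12:15-14:00, 16:10-21:30.
Wei free: 15:15-22:00.
Farrukh free: 15:40-19:10, 19:15-21:50.
Sofia free: 11:30-13:55, 14:20-22:00.
Vanya free: 16:05-22:00.
Gabriel ∩ Chen: 16:15-20:25, 20:45-21:30.
Gabriel ∩ Chen ∩ Wei: 16:15-20:25, 20:45-21:30.
Gabriel ∩ Chen ∩ Wei ∩ Farrukh: 16:15-19:10, 19:15-20:25, 20:45-21:30.
Gabriel ∩ Chen ∩ Wei ∩ Farrukh ∩ Sofia: 16:15-19:10, 19:15-20:25, 20:45-21:30.
Gabriel ∩ Chen ∩ Wei ∩ Farrukh ∩ Sofia ∩ Vanya: 16:15-19:10, 19:15-20:25, 20:45-21:30.
The first common window of at least 40 minutes is 16:15-19:10, so the earliest start is 16:15.

16:15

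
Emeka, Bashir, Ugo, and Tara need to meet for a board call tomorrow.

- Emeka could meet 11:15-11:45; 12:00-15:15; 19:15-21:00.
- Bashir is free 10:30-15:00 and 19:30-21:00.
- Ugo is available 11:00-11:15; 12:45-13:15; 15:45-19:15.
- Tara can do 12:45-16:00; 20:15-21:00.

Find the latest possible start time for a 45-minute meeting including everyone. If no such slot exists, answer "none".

none

Emeka ∩ Bashir: 11:15-11:45, 12:00-15:00, 19:30-21:00.
Emeka ∩ Bashir ∩ Ugo: 12:45-13:15.
Emeka ∩ Bashir ∩ Ugo ∩ Tara: 12:45-13:15.
Those are the intersection windows.
No common window is at least 45 minutes long.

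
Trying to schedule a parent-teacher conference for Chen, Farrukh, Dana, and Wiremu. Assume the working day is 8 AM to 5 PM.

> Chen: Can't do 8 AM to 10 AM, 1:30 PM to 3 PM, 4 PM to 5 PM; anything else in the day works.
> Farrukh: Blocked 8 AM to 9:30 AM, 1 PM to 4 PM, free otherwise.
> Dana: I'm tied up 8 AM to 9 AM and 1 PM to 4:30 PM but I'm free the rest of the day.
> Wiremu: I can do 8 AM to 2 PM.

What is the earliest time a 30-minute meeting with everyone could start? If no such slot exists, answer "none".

10:00

Chen free: 10:00-13:30, 15:00-16:00 (invert busy blocks within the working day).
Farrukh free: 09:30-13:00, 16:00-17:00 (invert busy blocks within the working day).
Dana free: 09:00-13:00, 16:30-17:00 (invert busy blocks within the working day).
Wiremu free: 08:00-14:00.
Chen ∩ Farrukh: 10:00-13:00.
Chen ∩ Farrukh ∩ Dana: 10:00-13:00.
Chen ∩ Farrukh ∩ Dana ∩ Wiremu: 10:00-13:00.
The first common window of at least 30 minutes is 10:00-13:00, so the earliest start is 10:00.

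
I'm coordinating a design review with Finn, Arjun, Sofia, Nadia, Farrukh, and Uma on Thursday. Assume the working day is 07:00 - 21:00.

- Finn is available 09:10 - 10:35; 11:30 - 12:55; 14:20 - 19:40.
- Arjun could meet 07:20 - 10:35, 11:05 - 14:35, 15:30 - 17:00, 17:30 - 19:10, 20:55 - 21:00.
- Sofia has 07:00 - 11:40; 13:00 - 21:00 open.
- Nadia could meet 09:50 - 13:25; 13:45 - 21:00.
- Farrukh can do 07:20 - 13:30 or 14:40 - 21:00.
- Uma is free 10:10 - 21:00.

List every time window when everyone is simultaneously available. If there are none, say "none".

10:10-10:35, 11:30-11:40, 15:30-17:00, 17:30-19:10

Finn ∩ Arjun: 09:10-10:35, 11:30-12:55, 14:20-14:35, 15:30-17:00, 17:30-19:10.
Finn ∩ Arjun ∩ Sofia: 09:10-10:35, 11:30-11:40, 14:20-14:35, 15:30-17:00, 17:30-19:10.
Finn ∩ Arjun ∩ Sofia ∩ Nadia: 09:50-10:35, 11:30-11:40, 14:20-14:35, 15:30-17:00, 17:30-19:10.
Finn ∩ Arjun ∩ Sofia ∩ Nadia ∩ Farrukh: 09:50-10:35, 11:30-11:40, 15:30-17:00, 17:30-19:10.
Finn ∩ Arjun ∩ Sofia ∩ Nadia ∩ Farrukh ∩ Uma: 10:10-10:35, 11:30-11:40, 15:30-17:00, 17:30-19:10.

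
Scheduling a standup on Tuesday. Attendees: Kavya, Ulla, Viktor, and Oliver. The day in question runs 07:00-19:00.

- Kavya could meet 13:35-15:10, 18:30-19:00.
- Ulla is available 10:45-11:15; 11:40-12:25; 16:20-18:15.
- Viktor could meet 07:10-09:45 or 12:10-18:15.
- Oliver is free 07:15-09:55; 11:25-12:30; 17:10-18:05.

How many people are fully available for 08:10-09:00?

2

Viktor and Oliver can make the full 08:10-09:00 slot — that's 2.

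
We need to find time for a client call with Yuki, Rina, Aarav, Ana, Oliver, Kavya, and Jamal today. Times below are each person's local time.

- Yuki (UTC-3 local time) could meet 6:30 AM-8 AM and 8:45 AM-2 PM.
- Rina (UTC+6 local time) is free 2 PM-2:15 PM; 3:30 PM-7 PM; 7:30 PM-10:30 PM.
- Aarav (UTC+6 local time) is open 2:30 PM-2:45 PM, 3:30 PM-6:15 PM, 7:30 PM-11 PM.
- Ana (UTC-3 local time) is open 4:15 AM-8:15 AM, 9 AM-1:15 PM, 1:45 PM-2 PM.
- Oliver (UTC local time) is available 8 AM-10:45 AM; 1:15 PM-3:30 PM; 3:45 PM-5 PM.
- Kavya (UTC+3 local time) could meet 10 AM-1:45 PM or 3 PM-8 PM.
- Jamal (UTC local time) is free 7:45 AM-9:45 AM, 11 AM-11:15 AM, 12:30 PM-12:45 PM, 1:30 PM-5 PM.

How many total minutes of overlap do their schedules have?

165

Yuki in UTC: 09:30-11:00, 11:45-17:00 (add 3h to convert from UTC-3).
Rina in UTC: 08:00-08:15, 09:30-13:00, 13:30-16:30 (subtract 6h to convert from UTC+6).
Aarav in UTC: 08:30-08:45, 09:30-12:15, 13:30-17:00 (subtract 6h to convert from UTC+6).
Ana in UTC: 07:15-11:15, 12:00-16:15, 16:45-17:00 (add 3h to convert from UTC-3).
Oliver in UTC: 08:00-10:45, 13:15-15:30, 15:45-17:00.
Kavya in UTC: 07:00-10:45, 12:00-17:00 (subtract 3h to convert from UTC+3).
Jamal in UTC: 07:45-09:45, 11:00-11:15, 12:30-12:45, 13:30-17:00.
Yuki ∩ Rina: 09:30-11:00, 11:45-13:00, 13:30-16:30.
Yuki ∩ Rina ∩ Aarav: 09:30-11:00, 11:45-12:15, 13:30-16:30.
Yuki ∩ Rina ∩ Aarav ∩ Ana: 09:30-11:00, 12:00-12:15, 13:30-16:15.
Yuki ∩ Rina ∩ Aarav ∩ Ana ∩ Oliver: 09:30-10:45, 13:30-15:30, 15:45-16:15.
Yuki ∩ Rina ∩ Aarav ∩ Ana ∩ Oliver ∩ Kavya: 09:30-10:45, 13:30-15:30, 15:45-16:15.
Yuki ∩ Rina ∩ Aarav ∩ Ana ∩ Oliver ∩ Kavya ∩ Jamal: 09:30-09:45, 13:30-15:30, 15:45-16:15.
So the common availability across everyone is 09:30-09:45, 13:30-15:30, 15:45-16:15.
Summing the common windows: 15 + 120 + 30 = 165 minutes.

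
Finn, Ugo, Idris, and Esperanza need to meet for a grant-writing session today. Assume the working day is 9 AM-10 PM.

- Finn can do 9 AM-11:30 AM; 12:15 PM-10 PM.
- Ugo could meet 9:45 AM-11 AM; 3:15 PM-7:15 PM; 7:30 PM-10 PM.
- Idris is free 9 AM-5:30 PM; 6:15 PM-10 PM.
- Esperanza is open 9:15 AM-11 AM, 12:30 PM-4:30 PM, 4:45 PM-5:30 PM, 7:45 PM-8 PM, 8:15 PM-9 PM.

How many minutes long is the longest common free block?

75

Finn ∩ Ugo: 09:45-11:00, 15:15-19:15, 19:30-22:00.
Finn ∩ Ugo ∩ Idris: 09:45-11:00, 15:15-17:30, 18:15-19:15, 19:30-22:00.
Finn ∩ Ugo ∩ Idris ∩ Esperanza: 09:45-11:00, 15:15-16:30, 16:45-17:30, 19:45-20:00, 20:15-21:00.
So the common availability across everyone is 09:45-11:00, 15:15-16:30, 16:45-17:30, 19:45-20:00, 20:15-21:00.
The longest is 09:45-11:00 at 75 minutes.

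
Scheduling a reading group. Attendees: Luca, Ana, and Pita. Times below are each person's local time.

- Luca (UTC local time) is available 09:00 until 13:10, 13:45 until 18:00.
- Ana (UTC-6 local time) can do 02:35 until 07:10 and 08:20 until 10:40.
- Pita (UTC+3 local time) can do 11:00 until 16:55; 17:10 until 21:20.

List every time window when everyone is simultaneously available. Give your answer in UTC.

Luca in UTC: 09:00-13:10, 13:45-18:00.
Ana in UTC: 08:35-13:10, 14:20-16:40 (add 6h to convert from UTC-6).
Pita in UTC: 08:00-13:55, 14:10-18:20 (subtract 3h to convert from UTC+3).
Luca ∩ Ana: 09:00-13:10, 14:20-16:40.
Luca ∩ Ana ∩ Pita: 09:00-13:10, 14:20-16:40.
Those are the intersection windows.

09:00-13:10, 14:20-16:40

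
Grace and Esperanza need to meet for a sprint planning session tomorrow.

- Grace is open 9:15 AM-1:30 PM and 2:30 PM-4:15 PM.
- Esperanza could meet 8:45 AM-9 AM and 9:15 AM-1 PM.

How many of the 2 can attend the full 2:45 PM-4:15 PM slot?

Grace can make the full 14:45-16:15 slot — that's 1.

1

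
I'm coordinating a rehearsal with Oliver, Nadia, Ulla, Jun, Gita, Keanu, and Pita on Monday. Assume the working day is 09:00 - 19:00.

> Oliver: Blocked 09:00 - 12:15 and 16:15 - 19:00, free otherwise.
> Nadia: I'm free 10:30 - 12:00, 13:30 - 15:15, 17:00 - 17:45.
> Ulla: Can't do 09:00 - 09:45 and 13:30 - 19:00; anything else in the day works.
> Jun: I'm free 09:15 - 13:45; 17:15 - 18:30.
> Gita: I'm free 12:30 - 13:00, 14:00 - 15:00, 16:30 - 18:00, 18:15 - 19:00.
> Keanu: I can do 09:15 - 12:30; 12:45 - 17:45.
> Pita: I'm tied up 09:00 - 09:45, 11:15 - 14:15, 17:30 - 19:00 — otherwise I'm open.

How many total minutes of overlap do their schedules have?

Oliver free: 12:15-16:15 (invert busy blocks within the working day).
Nadia free: 10:30-12:00, 13:30-15:15, 17:00-17:45.
Ulla free: 09:45-13:30 (invert busy blocks within the working day).
Jun free: 09:15-13:45, 17:15-18:30.
Gita free: 12:30-13:00, 14:00-15:00, 16:30-18:00, 18:15-19:00.
Keanu free: 09:15-12:30, 12:45-17:45.
Pita free: 09:45-11:15, 14:15-17:30 (invert busy blocks within the working day).
Oliver ∩ Nadia: 13:30-15:15.
Oliver ∩ Nadia ∩ Ulla: ∅.
Oliver ∩ Nadia ∩ Ulla ∩ Jun: ∅.
Oliver ∩ Nadia ∩ Ulla ∩ Jun ∩ Gita: ∅.
Oliver ∩ Nadia ∩ Ulla ∩ Jun ∩ Gita ∩ Keanu: ∅.
Oliver ∩ Nadia ∩ Ulla ∩ Jun ∩ Gita ∩ Keanu ∩ Pita: ∅.
There is no time when everyone is free.
There is no common window, so the total is 0 minutes.

0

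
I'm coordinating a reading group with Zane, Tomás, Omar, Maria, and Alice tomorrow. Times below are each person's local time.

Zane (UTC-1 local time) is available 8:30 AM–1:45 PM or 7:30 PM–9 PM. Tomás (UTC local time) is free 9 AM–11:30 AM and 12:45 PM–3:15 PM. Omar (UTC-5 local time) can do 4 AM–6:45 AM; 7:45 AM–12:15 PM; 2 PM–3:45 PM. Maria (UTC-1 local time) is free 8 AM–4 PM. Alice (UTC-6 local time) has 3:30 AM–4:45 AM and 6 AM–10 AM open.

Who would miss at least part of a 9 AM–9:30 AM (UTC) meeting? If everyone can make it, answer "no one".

Zane in UTC: 09:30-14:45, 20:30-22:00 (add 1h to convert from UTC-1).
Tomás in UTC: 09:00-11:30, 12:45-15:15.
Omar in UTC: 09:00-11:45, 12:45-17:15, 19:00-20:45 (add 5h to convert from UTC-5).
Maria in UTC: 09:00-17:00 (add 1h to convert from UTC-1).
Alice in UTC: 09:30-10:45, 12:00-16:00 (add 6h to convert from UTC-6).
Zane: not fully free for 09:00-09:30. Tomás: free for 09:00-09:30. Omar: free for 09:00-09:30. Maria: free for 09:00-09:30. Alice: not fully free for 09:00-09:30.

Alice, Zane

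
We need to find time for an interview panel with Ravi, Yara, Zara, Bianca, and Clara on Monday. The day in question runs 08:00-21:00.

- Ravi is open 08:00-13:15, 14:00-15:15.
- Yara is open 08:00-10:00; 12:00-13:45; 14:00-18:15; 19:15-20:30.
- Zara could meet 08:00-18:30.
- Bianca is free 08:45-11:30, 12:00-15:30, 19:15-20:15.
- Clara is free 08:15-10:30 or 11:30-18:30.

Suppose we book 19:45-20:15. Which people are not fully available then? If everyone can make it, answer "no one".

Ravi: not fully free for 19:45-20:15. Yara: free for 19:45-20:15. Zara: not fully free for 19:45-20:15. Bianca: free for 19:45-20:15. Clara: not fully free for 19:45-20:15.

Clara, Ravi, Zara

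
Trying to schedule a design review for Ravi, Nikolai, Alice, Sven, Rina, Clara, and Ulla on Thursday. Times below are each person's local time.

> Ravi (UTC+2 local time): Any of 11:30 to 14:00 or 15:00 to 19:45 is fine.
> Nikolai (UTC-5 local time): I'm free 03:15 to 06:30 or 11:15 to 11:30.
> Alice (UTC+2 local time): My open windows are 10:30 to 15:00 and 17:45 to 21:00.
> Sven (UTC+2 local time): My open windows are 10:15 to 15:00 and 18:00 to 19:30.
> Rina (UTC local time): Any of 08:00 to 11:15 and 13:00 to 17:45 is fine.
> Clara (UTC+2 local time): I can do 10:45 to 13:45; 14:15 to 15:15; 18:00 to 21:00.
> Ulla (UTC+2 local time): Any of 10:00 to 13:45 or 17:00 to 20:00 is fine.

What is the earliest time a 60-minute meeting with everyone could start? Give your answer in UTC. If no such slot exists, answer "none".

Ravi in UTC: 09:30-12:00, 13:00-17:45 (subtract 2h to convert from UTC+2).
Nikolai in UTC: 08:15-11:30, 16:15-16:30 (add 5h to convert from UTC-5).
Alice in UTC: 08:30-13:00, 15:45-19:00 (subtract 2h to convert from UTC+2).
Sven in UTC: 08:15-13:00, 16:00-17:30 (subtract 2h to convert from UTC+2).
Rina in UTC: 08:00-11:15, 13:00-17:45.
Clara in UTC: 08:45-11:45, 12:15-13:15, 16:00-19:00 (subtract 2h to convert from UTC+2).
Ulla in UTC: 08:00-11:45, 15:00-18:00 (subtract 2h to convert from UTC+2).
Ravi ∩ Nikolai: 09:30-11:30, 16:15-16:30.
Ravi ∩ Nikolai ∩ Alice: 09:30-11:30, 16:15-16:30.
Ravi ∩ Nikolai ∩ Alice ∩ Sven: 09:30-11:30, 16:15-16:30.
Ravi ∩ Nikolai ∩ Alice ∩ Sven ∩ Rina: 09:30-11:15, 16:15-16:30.
Ravi ∩ Nikolai ∩ Alice ∩ Sven ∩ Rina ∩ Clara: 09:30-11:15, 16:15-16:30.
Ravi ∩ Nikolai ∩ Alice ∩ Sven ∩ Rina ∩ Clara ∩ Ulla: 09:30-11:15, 16:15-16:30.
The first common window of at least 60 minutes is 09:30-11:15, so the earliest start is 09:30.

09:30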